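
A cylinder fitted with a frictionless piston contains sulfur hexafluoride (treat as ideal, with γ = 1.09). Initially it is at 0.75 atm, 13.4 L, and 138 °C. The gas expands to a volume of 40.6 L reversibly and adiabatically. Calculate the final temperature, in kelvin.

T₂ ≈ 372 K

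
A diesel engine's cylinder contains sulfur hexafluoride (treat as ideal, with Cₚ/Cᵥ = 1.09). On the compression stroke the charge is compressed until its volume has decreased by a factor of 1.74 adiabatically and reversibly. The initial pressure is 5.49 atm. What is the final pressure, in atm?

P₂ ≈ 10.0 atm

Since PV^γ is constant along a reversible adiabat, P₂ = P₁ (V₁/V₂)^γ.
P₂ = 5.49 × 1.74^(1.09) = 10.04 atm.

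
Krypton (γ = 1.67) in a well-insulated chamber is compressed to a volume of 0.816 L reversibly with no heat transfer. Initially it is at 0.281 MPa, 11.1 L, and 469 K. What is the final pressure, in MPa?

P₂ ≈ 22.0 MPa

Since PV^γ is constant along a reversible adiabat, P₂ = P₁ (V₁/V₂)^γ.
P₂ = 0.281 × (11.1/0.816)^(1.67) = 21.97 MPa.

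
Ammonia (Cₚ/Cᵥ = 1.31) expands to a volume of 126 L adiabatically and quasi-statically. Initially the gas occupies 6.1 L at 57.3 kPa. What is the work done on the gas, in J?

W ≈ -686 J

P₂ = P₁(V₁/V₂)^γ = 57.3×(6.1/126)^(1.31) = 1.085 kPa.
For a reversible adiabat, W_by_gas = (P₁V₁ − P₂V₂)/(γ−1).
W_by = (57300×0.0061 − 1085×0.126) / (0.31) = 686.5 J.
W_on_gas = −W_by = -686.5 J.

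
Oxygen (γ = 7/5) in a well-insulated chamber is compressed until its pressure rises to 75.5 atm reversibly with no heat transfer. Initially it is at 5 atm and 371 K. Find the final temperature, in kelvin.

T₂ ≈ 806 K

Adiabatic: T₂/T₁ = (P₂/P₁)^((γ−1)/γ).
T₂ = 371 × (75.5/5)^(2/7) = 805.8 K.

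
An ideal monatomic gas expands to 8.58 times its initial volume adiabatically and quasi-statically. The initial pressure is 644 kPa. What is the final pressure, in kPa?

P₂ ≈ 17.9 kPa

Since PV^γ is constant along a reversible adiabat, P₂ = P₁ (V₁/V₂)^γ.
For a monatomic ideal gas γ = 5/3.
P₂ = 644 × (1/8.58)^(5/3) = 17.91 kPa.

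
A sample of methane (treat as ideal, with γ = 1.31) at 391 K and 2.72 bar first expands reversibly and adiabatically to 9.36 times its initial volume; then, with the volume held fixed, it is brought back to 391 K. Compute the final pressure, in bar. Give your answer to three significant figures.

Adiabatic step (PV^γ = const): P₂ = 2.72×(1/9.36)^(1.31) = 0.1453 bar; T₂ = 391×(1/9.36)^(0.31) = 195.5 K.
Isochoric: P₃ = P₂(T₃/T₂) = 0.1453 × (391/195.5) = 0.2906 bar.

P₃ ≈ 0.291 bar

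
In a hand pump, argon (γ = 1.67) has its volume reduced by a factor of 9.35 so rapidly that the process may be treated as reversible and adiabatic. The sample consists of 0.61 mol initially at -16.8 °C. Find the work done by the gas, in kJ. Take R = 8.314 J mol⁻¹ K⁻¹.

For a reversible adiabat TV^(γ−1) is constant, so T₂ = T₁ (V₁/V₂)^(γ−1).
T₁ = -16.8 °C = 256.3 K.
T₂ = 256.3 × 9.35^(0.67) = 1146 K.
Q = 0, so ΔU = W_on_gas = nCᵥΔT with Cᵥ = R/(γ−1) = 12.41 J/(mol·K).
ΔU = 0.61 × 12.41 × (1146 − 256.3) = 6736 J.
Work done by the gas = −ΔU = -6736 J.

W ≈ -6.74 kJ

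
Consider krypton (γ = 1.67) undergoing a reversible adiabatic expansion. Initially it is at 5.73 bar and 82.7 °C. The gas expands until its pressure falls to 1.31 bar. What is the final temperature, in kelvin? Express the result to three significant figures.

T₂ ≈ 197 K

Along an adiabat T P^((1−γ)/γ) is constant, so T₂ = T₁ (P₂/P₁)^((γ−1)/γ).
T₁ = 82.7 °C = 355.8 K.
T₂ = 355.8 × (1.31/5.73)^(0.401) = 196.9 K.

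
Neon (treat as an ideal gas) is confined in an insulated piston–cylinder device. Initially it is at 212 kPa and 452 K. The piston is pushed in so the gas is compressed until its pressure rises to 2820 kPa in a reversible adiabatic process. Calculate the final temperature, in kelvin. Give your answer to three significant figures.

T₂ ≈ 1270 K

Adiabatic: T₂/T₁ = (P₂/P₁)^((γ−1)/γ).
For a monatomic ideal gas γ = 5/3, so (γ−1)/γ = 2/5.
T₂ = 452 × (2820/212)^(2/5) = 1273 K.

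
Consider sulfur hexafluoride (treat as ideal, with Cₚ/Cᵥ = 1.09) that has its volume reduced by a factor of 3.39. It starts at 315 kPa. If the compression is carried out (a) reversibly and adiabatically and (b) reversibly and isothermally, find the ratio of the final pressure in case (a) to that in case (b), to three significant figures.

Isothermal: P_b = P₁(V₁/V₂) = 315×3.39.
Adiabatic: P_a = P₁(V₁/V₂)^γ = 315×3.39^(1.09).
P_a/P_b = (V₁/V₂)^(γ−1) = 3.39^(0.09) = 1.116.

P_adiabatic / P_isothermal ≈ 1.12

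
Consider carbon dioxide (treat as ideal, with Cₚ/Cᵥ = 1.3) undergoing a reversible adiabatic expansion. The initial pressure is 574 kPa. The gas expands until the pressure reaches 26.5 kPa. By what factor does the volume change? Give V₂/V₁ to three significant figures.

From PV^γ = const, V₂/V₁ = (P₁/P₂)^(1/γ).
V₂/V₁ = (574/26.5)^(0.769) = 10.65.

V₂/V₁ ≈ 10.7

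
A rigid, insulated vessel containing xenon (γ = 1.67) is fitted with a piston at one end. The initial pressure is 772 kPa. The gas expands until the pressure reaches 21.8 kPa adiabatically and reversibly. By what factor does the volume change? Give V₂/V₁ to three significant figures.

V₂/V₁ ≈ 8.47

From PV^γ = const, V₂/V₁ = (P₁/P₂)^(1/γ).
V₂/V₁ = (772/21.8)^(0.599) = 8.465.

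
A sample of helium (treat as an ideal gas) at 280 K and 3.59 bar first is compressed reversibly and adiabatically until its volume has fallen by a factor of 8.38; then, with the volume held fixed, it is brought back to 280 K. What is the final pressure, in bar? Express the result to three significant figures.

P₃ ≈ 30.1 bar

For a monatomic ideal gas γ = 5/3.
Adiabatic step (PV^γ = const): P₂ = 3.59×8.38^(5/3) = 124.1 bar; T₂ = 280×8.38^(2/3) = 1155 K.
Isochoric: P₃ = P₂(T₃/T₂) = 124.1 × (280/1155) = 30.08 bar.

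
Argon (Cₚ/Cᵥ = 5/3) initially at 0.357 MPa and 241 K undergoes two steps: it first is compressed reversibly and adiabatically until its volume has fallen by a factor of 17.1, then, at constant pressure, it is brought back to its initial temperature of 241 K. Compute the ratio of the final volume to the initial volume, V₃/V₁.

Adiabatic step: V₂/V₁ = 0.05848; T₂ = T₁·17.1^(2/3) = 1600 K.
Isobaric step: V₃/V₂ = T₃/T₂ = 241/1600.
V₃/V₁ = (V₂/V₁)(V₃/V₂) = 0.05848 × (241/1600) = 0.008811.

V₃/V₁ ≈ 0.00881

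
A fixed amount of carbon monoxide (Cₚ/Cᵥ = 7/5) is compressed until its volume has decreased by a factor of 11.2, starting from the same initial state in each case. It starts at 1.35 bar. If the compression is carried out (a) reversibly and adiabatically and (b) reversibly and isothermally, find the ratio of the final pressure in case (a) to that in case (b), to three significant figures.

P_adiabatic / P_isothermal ≈ 2.63

Isothermal: P_b = P₁(V₁/V₂) = 1.35×11.2.
Adiabatic: P_a = P₁(V₁/V₂)^γ = 1.35×11.2^(7/5).
P_a/P_b = (V₁/V₂)^(γ−1) = 11.2^(2/5) = 2.628.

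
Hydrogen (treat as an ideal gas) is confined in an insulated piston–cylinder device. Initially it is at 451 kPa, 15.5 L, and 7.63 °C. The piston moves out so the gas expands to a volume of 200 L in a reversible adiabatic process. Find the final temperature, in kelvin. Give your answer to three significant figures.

Adiabatic: T₁V₁^(γ−1) = T₂V₂^(γ−1) ⇒ T₂ = T₁ (V₁/V₂)^(γ−1).
γ = 7/5 for a diatomic ideal gas.
T₁ = 7.63 °C = 280.8 K.
T₂ = 280.8 × (15.5/200)^(2/5) = 100.9 K.

T₂ ≈ 101 K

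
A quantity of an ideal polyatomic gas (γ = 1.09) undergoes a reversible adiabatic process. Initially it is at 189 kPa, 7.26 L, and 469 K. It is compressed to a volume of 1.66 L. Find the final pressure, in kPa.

P₂ ≈ 944 kPa

Since PV^γ is constant along a reversible adiabat, P₂ = P₁ (V₁/V₂)^γ.
P₂ = 189 × (7.26/1.66)^(1.09) = 944 kPa.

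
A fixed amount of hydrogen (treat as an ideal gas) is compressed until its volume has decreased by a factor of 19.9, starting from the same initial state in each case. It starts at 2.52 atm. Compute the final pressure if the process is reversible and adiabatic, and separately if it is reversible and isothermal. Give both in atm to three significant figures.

adiabatic: 166 atm; isothermal: 50.1 atm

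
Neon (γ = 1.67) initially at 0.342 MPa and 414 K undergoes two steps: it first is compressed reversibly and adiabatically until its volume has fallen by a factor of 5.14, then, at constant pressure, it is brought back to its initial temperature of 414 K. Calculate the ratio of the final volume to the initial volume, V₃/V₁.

Adiabatic step: V₂/V₁ = 0.1946; T₂ = T₁·5.14^(0.67) = 1240 K.
Isobaric step: V₃/V₂ = T₃/T₂ = 414/1240.
V₃/V₁ = (V₂/V₁)(V₃/V₂) = 0.1946 × (414/1240) = 0.06497.

V₃/V₁ ≈ 0.0650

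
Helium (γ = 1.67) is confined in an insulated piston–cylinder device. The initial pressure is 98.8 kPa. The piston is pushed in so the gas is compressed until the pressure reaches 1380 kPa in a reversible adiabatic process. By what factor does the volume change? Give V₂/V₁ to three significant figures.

V₂/V₁ ≈ 0.206

From PV^γ = const, V₂/V₁ = (P₁/P₂)^(1/γ).
V₂/V₁ = (98.8/1380)^(0.599) = 0.2062.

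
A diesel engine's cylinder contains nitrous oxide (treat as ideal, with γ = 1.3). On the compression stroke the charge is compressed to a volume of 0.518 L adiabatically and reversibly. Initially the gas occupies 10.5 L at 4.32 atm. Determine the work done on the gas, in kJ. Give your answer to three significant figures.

W ≈ 22.5 kJ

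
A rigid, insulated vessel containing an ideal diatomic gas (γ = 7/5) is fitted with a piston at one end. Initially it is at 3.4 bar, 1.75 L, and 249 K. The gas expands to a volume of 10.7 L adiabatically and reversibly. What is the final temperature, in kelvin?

T₂ ≈ 121 K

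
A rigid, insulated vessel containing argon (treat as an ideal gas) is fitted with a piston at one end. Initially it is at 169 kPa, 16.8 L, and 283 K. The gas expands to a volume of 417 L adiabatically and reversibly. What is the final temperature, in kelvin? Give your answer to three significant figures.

For a reversible adiabat TV^(γ−1) is constant, so T₂ = T₁ (V₁/V₂)^(γ−1).
γ = 5/3 for a monatomic ideal gas.
T₂ = 283 × (16.8/417)^(2/3) = 33.26 K.

T₂ ≈ 33.3 K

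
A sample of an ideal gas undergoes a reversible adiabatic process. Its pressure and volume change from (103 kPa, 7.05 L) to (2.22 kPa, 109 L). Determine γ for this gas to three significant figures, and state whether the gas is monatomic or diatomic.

PV^γ = const ⇒ γ = ln(P₂/P₁) / ln(V₁/V₂).
γ = ln(2.22/103) / ln(7.05/109) = 1.401.
γ ≈ 1.40 is close to 7/5, so the gas is diatomic.

γ ≈ 1.40; diatomic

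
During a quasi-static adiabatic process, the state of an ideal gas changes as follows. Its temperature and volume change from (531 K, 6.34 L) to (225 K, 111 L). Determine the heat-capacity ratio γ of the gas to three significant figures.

TV^(γ−1) = const ⇒ γ − 1 = ln(T₂/T₁) / ln(V₁/V₂).
γ = 1 + ln(225/531) / ln(6.34/111) = 1.3.

γ ≈ 1.30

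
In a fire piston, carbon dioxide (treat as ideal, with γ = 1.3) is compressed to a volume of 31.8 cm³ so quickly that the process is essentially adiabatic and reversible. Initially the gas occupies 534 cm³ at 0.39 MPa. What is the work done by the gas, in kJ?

W ≈ -0.924 kJ

P₂ = P₁(V₁/V₂)^γ = 0.39×(534/31.8)^(1.3) = 15.27 MPa.
For a reversible adiabat, W_by_gas = (P₁V₁ − P₂V₂)/(γ−1).
W_by = (390000×0.000534 − 1.527×10^7×3.18×10^-5) / (0.3) = -924 J.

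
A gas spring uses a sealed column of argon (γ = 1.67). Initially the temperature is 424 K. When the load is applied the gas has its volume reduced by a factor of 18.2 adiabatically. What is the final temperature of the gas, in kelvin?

For a reversible adiabat TV^(γ−1) is constant, so T₂ = T₁ (V₁/V₂)^(γ−1).
T₂ = 424 × 18.2^(0.67) = 2962 K.

T₂ ≈ 2960 K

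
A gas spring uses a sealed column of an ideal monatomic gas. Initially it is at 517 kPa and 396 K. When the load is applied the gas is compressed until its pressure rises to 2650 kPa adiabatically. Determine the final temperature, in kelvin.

Adiabatic: T₂/T₁ = (P₂/P₁)^((γ−1)/γ).
For a monatomic ideal gas γ = 5/3, so (γ−1)/γ = 2/5.
T₂ = 396 × (2650/517)^(2/5) = 761.4 K.

T₂ ≈ 761 K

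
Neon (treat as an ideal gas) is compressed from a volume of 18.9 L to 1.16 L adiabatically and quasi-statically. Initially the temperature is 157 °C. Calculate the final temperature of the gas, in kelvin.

Adiabatic: T₁V₁^(γ−1) = T₂V₂^(γ−1) ⇒ T₂ = T₁ (V₁/V₂)^(γ−1).
For a monatomic ideal gas γ = 5/3, so γ−1 = 2/3.
T₁ = 157 °C = 430.1 K.
T₂ = 430.1 × (18.9/1.16)^(2/3) = 2765 K.

T₂ ≈ 2760 K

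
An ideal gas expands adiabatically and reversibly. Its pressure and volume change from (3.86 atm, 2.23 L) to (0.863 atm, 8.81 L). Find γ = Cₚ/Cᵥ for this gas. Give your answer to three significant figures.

γ ≈ 1.09

PV^γ = const ⇒ γ = ln(P₂/P₁) / ln(V₁/V₂).
γ = ln(0.863/3.86) / ln(2.23/8.81) = 1.09.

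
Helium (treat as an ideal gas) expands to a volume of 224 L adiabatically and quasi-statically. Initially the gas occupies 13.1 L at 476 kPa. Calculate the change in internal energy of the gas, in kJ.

ΔU ≈ -7.94 kJ

γ = 5/3 for a monatomic ideal gas.
P₂ = P₁(V₁/V₂)^γ = 476×(13.1/224)^(5/3) = 4.194 kPa.
For a reversible adiabat, W_by_gas = (P₁V₁ − P₂V₂)/(γ−1).
W_by = (476000×0.0131 − 4194×0.224) / (2/3) = 7944 J.
Q = 0 ⇒ ΔU = −W_by = -7944 J.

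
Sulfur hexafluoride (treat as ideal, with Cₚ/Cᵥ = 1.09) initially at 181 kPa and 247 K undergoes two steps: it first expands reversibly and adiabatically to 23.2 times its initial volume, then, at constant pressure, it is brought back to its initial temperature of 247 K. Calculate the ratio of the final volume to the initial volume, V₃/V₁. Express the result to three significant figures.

Adiabatic step: V₂/V₁ = 23.2; T₂ = T₁·(1/23.2)^(0.09) = 186.1 K.
Isobaric step: V₃/V₂ = T₃/T₂ = 247/186.1.
V₃/V₁ = (V₂/V₁)(V₃/V₂) = 23.2 × (247/186.1) = 30.79.

V₃/V₁ ≈ 30.8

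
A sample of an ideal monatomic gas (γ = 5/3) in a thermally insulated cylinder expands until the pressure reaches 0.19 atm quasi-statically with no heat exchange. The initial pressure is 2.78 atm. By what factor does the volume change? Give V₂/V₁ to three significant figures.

V₂/V₁ ≈ 5.00

From PV^γ = const, V₂/V₁ = (P₁/P₂)^(1/γ).
V₂/V₁ = (2.78/0.19)^(3/5) = 5.002.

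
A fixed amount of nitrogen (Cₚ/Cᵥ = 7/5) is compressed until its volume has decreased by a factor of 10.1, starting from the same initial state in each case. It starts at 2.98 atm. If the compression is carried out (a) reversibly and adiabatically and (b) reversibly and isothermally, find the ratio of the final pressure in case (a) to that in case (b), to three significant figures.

P_adiabatic / P_isothermal ≈ 2.52

Isothermal: P_b = P₁(V₁/V₂) = 2.98×10.1.
Adiabatic: P_a = P₁(V₁/V₂)^γ = 2.98×10.1^(7/5).
P_a/P_b = (V₁/V₂)^(γ−1) = 10.1^(2/5) = 2.522.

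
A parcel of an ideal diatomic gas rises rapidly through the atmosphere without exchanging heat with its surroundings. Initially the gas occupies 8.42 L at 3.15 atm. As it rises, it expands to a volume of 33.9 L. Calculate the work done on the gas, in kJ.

γ = 7/5 for a diatomic ideal gas.
P₂ = P₁(V₁/V₂)^γ = 3.15×(8.42/33.9)^(7/5) = 0.4482 atm.
For a reversible adiabat, W_by_gas = (P₁V₁ − P₂V₂)/(γ−1).
W_by = (319200×0.00842 − 45410×0.0339) / (2/5) = 2870 J.
W_on_gas = −W_by = -2870 J.

W ≈ -2.87 kJ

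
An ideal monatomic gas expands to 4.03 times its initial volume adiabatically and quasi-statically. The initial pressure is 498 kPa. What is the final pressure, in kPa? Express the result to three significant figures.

P₂ ≈ 48.8 kPa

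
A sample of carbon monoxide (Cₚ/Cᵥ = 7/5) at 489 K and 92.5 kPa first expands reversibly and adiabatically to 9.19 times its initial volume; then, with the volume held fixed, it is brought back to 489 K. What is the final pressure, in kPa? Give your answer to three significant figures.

Adiabatic step (PV^γ = const): P₂ = 92.5×(1/9.19)^(7/5) = 4.145 kPa; T₂ = 489×(1/9.19)^(2/5) = 201.4 K.
Isochoric: P₃ = P₂(T₃/T₂) = 4.145 × (489/201.4) = 10.07 kPa.

P₃ ≈ 10.1 kPa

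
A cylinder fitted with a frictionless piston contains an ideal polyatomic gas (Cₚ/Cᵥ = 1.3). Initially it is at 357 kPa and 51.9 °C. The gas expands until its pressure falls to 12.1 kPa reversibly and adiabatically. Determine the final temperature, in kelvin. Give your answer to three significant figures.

Adiabatic: T₂/T₁ = (P₂/P₁)^((γ−1)/γ).
T₁ = 51.9 °C = 325 K.
T₂ = 325 × (12.1/357)^(0.231) = 148.8 K.

T₂ ≈ 149 K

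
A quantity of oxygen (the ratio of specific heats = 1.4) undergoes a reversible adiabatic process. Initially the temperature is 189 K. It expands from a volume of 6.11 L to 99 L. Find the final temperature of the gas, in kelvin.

T₂ ≈ 62.0 K

Adiabatic: T₁V₁^(γ−1) = T₂V₂^(γ−1) ⇒ T₂ = T₁ (V₁/V₂)^(γ−1).
T₂ = 189 × (6.11/99)^(0.4) = 62.03 K.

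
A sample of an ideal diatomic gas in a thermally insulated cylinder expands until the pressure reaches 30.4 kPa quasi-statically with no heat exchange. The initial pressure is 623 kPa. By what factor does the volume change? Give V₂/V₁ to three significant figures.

From PV^γ = const, V₂/V₁ = (P₁/P₂)^(1/γ).
For a diatomic ideal gas γ = 7/5.
V₂/V₁ = (623/30.4)^(5/7) = 8.647.

V₂/V₁ ≈ 8.65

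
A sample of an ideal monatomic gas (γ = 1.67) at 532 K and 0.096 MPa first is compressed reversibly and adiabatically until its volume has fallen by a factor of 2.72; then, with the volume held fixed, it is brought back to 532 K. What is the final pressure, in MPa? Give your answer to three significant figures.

Adiabatic step (PV^γ = const): P₂ = 0.096×2.72^(1.67) = 0.5105 MPa; T₂ = 532×2.72^(0.67) = 1040 K.
Isochoric: P₃ = P₂(T₃/T₂) = 0.5105 × (532/1040) = 0.2611 MPa.

P₃ ≈ 0.261 MPa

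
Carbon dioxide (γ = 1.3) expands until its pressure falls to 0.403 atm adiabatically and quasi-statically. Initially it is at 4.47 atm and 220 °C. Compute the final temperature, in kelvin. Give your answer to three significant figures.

T₂ ≈ 283 K

Adiabatic: T₂/T₁ = (P₂/P₁)^((γ−1)/γ).
T₁ = 220 °C = 493.1 K.
T₂ = 493.1 × (0.403/4.47)^(0.231) = 283 K.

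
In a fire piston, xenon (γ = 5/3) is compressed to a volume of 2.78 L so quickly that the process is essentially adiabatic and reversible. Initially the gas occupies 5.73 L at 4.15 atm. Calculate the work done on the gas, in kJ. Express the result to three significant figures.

W ≈ 2.24 kJ

P₂ = P₁(V₁/V₂)^γ = 4.15×(5.73/2.78)^(5/3) = 13.85 atm.
For a reversible adiabat, W_by_gas = (P₁V₁ − P₂V₂)/(γ−1).
W_by = (420500×0.00573 − 1.404×10^6×0.00278) / (2/3) = -2239 J.
W_on_gas = −W_by = 2239 J.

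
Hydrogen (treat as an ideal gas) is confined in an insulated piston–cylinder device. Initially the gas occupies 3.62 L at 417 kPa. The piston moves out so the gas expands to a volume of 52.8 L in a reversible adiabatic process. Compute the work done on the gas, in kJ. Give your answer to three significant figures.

γ = 7/5 for a diatomic ideal gas.
P₂ = P₁(V₁/V₂)^γ = 417×(3.62/52.8)^(7/5) = 9.787 kPa.
For a reversible adiabat, W_by_gas = (P₁V₁ − P₂V₂)/(γ−1).
W_by = (417000×0.00362 − 9787×0.0528) / (2/5) = 2482 J.
W_on_gas = −W_by = -2482 J.

W ≈ -2.48 kJ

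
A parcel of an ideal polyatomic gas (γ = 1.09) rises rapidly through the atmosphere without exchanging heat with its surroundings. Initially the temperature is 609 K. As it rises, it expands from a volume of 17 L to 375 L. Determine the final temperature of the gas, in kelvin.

Adiabatic: T₁V₁^(γ−1) = T₂V₂^(γ−1) ⇒ T₂ = T₁ (V₁/V₂)^(γ−1).
T₂ = 609 × (17/375)^(0.09) = 461 K.

T₂ ≈ 461 K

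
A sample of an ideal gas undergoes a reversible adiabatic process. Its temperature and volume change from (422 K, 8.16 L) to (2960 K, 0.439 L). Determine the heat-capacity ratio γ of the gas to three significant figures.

γ ≈ 1.67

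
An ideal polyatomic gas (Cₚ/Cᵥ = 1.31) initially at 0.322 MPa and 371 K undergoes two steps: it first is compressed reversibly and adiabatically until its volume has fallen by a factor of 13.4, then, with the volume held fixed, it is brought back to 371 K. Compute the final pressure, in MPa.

Adiabatic step (PV^γ = const): P₂ = 0.322×13.4^(1.31) = 9.646 MPa; T₂ = 371×13.4^(0.31) = 829.4 K.
Isochoric: P₃ = P₂(T₃/T₂) = 9.646 × (371/829.4) = 4.315 MPa.

P₃ ≈ 4.31 MPa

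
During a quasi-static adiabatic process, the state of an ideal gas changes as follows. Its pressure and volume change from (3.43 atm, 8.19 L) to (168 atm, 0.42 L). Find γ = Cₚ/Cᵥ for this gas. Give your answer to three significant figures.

PV^γ = const ⇒ γ = ln(P₂/P₁) / ln(V₁/V₂).
γ = ln(168/3.43) / ln(8.19/0.42) = 1.31.

γ ≈ 1.31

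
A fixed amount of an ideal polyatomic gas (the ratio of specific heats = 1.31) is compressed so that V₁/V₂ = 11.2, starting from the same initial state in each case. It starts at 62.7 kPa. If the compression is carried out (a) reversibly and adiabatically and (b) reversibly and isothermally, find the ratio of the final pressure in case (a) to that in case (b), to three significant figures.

Isothermal: P_b = P₁(V₁/V₂) = 62.7×11.2.
Adiabatic: P_a = P₁(V₁/V₂)^γ = 62.7×11.2^(1.31).
P_a/P_b = (V₁/V₂)^(γ−1) = 11.2^(0.31) = 2.115.

P_adiabatic / P_isothermal ≈ 2.11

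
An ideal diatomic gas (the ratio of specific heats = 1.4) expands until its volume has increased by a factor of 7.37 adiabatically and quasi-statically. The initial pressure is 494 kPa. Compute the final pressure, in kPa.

P₂ ≈ 30.1 kPa

Since PV^γ is constant along a reversible adiabat, P₂ = P₁ (V₁/V₂)^γ.
P₂ = 494 × (1/7.37)^(1.4) = 30.15 kPa.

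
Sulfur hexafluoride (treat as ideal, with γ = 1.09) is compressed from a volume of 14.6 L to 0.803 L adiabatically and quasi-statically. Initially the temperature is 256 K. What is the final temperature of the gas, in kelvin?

For a reversible adiabat TV^(γ−1) is constant, so T₂ = T₁ (V₁/V₂)^(γ−1).
T₂ = 256 × (14.6/0.803)^(0.09) = 332.4 K.

T₂ ≈ 332 K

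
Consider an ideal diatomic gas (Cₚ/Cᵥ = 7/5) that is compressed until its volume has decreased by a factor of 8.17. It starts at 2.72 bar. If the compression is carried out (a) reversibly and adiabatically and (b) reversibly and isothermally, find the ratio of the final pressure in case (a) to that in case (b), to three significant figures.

P_adiabatic / P_isothermal ≈ 2.32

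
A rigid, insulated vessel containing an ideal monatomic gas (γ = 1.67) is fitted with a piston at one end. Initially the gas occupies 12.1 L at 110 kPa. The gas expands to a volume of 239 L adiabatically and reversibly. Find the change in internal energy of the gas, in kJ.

P₂ = P₁(V₁/V₂)^γ = 110×(12.1/239)^(1.67) = 0.7546 kPa.
For a reversible adiabat, W_by_gas = (P₁V₁ − P₂V₂)/(γ−1).
W_by = (110000×0.0121 − 754.6×0.239) / (0.67) = 1717 J.
Q = 0 ⇒ ΔU = −W_by = -1717 J.

ΔU ≈ -1.72 kJ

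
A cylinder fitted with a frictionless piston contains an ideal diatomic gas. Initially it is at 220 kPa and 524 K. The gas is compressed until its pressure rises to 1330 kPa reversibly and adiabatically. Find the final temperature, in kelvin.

T₂ ≈ 876 K

Along an adiabat T P^((1−γ)/γ) is constant, so T₂ = T₁ (P₂/P₁)^((γ−1)/γ).
For a diatomic ideal gas γ = 7/5, so (γ−1)/γ = 2/7.
T₂ = 524 × (1330/220)^(2/7) = 876.2 K.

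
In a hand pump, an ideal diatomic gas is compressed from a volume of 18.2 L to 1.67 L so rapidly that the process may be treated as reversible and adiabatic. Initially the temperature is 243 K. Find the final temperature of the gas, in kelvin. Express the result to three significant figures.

For a reversible adiabat TV^(γ−1) is constant, so T₂ = T₁ (V₁/V₂)^(γ−1).
For a diatomic ideal gas γ = 7/5, so γ−1 = 2/5.
T₂ = 243 × (18.2/1.67)^(2/5) = 631.8 K.

T₂ ≈ 632 K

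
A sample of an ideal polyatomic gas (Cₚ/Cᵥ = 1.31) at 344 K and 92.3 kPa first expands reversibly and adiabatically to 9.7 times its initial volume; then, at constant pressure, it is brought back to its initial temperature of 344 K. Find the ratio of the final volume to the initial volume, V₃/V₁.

V₃/V₁ ≈ 19.6

Adiabatic step: V₂/V₁ = 9.7; T₂ = T₁·(1/9.7)^(0.31) = 170.1 K.
Isobaric step: V₃/V₂ = T₃/T₂ = 344/170.1.
V₃/V₁ = (V₂/V₁)(V₃/V₂) = 9.7 × (344/170.1) = 19.62.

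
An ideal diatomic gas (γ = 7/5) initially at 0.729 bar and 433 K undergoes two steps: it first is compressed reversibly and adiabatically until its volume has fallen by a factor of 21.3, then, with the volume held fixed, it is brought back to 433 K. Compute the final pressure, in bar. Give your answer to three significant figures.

Adiabatic step (PV^γ = const): P₂ = 0.729×21.3^(7/5) = 52.78 bar; T₂ = 433×21.3^(2/5) = 1472 K.
Isochoric: P₃ = P₂(T₃/T₂) = 52.78 × (433/1472) = 15.53 bar.

P₃ ≈ 15.5 bar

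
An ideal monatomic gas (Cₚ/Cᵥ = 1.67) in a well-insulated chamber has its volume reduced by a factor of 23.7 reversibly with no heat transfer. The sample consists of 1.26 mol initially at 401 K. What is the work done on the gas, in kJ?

For a reversible adiabat TV^(γ−1) is constant, so T₂ = T₁ (V₁/V₂)^(γ−1).
T₂ = 401 × 23.7^(0.67) = 3344 K.
Q = 0, so ΔU = W_on_gas = nCᵥΔT with Cᵥ = R/(γ−1) = 12.41 J/(mol·K).
ΔU = 1.26 × 12.41 × (3344 − 401) = 46010 J.

W ≈ 46.0 kJ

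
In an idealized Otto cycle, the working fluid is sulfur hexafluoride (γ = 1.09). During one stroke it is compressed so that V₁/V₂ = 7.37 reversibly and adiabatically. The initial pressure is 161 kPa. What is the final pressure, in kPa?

Since PV^γ is constant along a reversible adiabat, P₂ = P₁ (V₁/V₂)^γ.
P₂ = 161 × 7.37^(1.09) = 1420 kPa.

P₂ ≈ 1420 kPa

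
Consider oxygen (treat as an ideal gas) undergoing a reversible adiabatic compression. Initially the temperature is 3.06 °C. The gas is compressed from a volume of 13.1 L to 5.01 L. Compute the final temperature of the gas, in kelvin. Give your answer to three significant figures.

T₂ ≈ 406 K

For a reversible adiabat TV^(γ−1) is constant, so T₂ = T₁ (V₁/V₂)^(γ−1).
For a diatomic ideal gas γ = 7/5, so γ−1 = 2/5.
T₁ = 3.06 °C = 276.2 K.
T₂ = 276.2 × (13.1/5.01)^(2/5) = 405.7 K.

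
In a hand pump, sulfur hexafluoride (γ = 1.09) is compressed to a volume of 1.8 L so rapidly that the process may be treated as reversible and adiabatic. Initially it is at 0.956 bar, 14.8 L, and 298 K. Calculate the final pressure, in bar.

P₂ ≈ 9.50 bar

Since PV^γ is constant along a reversible adiabat, P₂ = P₁ (V₁/V₂)^γ.
P₂ = 0.956 × (14.8/1.8)^(1.09) = 9.502 bar.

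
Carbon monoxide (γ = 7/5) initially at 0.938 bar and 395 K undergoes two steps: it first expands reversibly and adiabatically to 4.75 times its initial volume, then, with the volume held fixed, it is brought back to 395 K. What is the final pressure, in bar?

P₃ ≈ 0.197 bar

Adiabatic step (PV^γ = const): P₂ = 0.938×(1/4.75)^(7/5) = 0.1059 bar; T₂ = 395×(1/4.75)^(2/5) = 211.8 K.
Isochoric: P₃ = P₂(T₃/T₂) = 0.1059 × (395/211.8) = 0.1975 bar.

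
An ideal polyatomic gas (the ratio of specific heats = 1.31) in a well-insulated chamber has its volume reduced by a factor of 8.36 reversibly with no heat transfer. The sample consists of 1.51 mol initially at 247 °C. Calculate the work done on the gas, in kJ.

For a reversible adiabat TV^(γ−1) is constant, so T₂ = T₁ (V₁/V₂)^(γ−1).
T₁ = 247 °C = 520.1 K.
T₂ = 520.1 × 8.36^(0.31) = 1005 K.
Q = 0, so ΔU = W_on_gas = nCᵥΔT with Cᵥ = R/(γ−1) = 26.82 J/(mol·K).
ΔU = 1.51 × 26.82 × (1005 − 520.1) = 19620 J.

W ≈ 19.6 kJ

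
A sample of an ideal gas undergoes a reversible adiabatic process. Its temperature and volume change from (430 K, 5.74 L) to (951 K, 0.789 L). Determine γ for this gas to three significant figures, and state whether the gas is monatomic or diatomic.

TV^(γ−1) = const ⇒ γ − 1 = ln(T₂/T₁) / ln(V₁/V₂).
γ = 1 + ln(951/430) / ln(5.74/0.789) = 1.4.
γ ≈ 1.40 is close to 7/5, so the gas is diatomic.

γ ≈ 1.40; diatomic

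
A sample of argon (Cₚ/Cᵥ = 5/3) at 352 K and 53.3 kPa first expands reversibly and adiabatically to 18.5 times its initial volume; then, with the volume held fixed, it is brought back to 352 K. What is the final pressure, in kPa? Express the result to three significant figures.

P₃ ≈ 2.88 kPa

Adiabatic step (PV^γ = const): P₂ = 53.3×(1/18.5)^(5/3) = 0.4119 kPa; T₂ = 352×(1/18.5)^(2/3) = 50.32 K.
Isochoric: P₃ = P₂(T₃/T₂) = 0.4119 × (352/50.32) = 2.881 kPa.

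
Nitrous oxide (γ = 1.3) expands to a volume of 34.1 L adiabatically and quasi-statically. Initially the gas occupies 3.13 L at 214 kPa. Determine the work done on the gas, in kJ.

W ≈ -1.14 kJ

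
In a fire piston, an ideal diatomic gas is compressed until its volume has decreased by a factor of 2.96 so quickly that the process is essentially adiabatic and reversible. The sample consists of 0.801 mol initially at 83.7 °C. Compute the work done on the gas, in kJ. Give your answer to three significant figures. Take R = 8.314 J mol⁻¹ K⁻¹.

W ≈ 3.23 kJ

For a reversible adiabat TV^(γ−1) is constant, so T₂ = T₁ (V₁/V₂)^(γ−1).
γ = 7/5 for a diatomic ideal gas, so γ−1 = 2/5.
T₁ = 83.7 °C = 356.8 K.
T₂ = 356.8 × 2.96^(2/5) = 550.8 K.
Q = 0, so ΔU = W_on_gas = nCᵥΔT with Cᵥ = R/(γ−1) = 20.79 J/(mol·K).
ΔU = 0.801 × 20.79 × (550.8 − 356.8) = 3229 J.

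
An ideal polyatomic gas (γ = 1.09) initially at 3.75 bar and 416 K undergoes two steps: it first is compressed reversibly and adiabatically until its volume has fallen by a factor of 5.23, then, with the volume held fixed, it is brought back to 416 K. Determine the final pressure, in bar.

P₃ ≈ 19.6 bar

Adiabatic step (PV^γ = const): P₂ = 3.75×5.23^(1.09) = 22.76 bar; T₂ = 416×5.23^(0.09) = 482.8 K.
Isochoric: P₃ = P₂(T₃/T₂) = 22.76 × (416/482.8) = 19.61 bar.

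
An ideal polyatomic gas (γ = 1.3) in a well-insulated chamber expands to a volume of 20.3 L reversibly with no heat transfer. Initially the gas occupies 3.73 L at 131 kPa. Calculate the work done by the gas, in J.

W ≈ 649 J

P₂ = P₁(V₁/V₂)^γ = 131×(3.73/20.3)^(1.3) = 14.48 kPa.
For a reversible adiabat, W_by_gas = (P₁V₁ − P₂V₂)/(γ−1).
W_by = (131000×0.00373 − 14480×0.0203) / (0.3) = 649 J.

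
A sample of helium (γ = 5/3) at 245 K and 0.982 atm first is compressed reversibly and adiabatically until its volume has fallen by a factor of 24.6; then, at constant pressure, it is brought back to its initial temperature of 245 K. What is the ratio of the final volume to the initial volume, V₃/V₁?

V₃/V₁ ≈ 0.00481

Adiabatic step: V₂/V₁ = 0.04065; T₂ = T₁·24.6^(2/3) = 2072 K.
Isobaric step: V₃/V₂ = T₃/T₂ = 245/2072.
V₃/V₁ = (V₂/V₁)(V₃/V₂) = 0.04065 × (245/2072) = 0.004806.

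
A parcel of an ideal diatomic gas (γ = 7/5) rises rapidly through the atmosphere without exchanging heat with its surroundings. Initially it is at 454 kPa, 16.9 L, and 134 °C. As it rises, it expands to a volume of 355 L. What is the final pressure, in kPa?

Adiabatic: P₁V₁^γ = P₂V₂^γ ⇒ P₂ = P₁ (V₁/V₂)^γ.
P₂ = 454 × (16.9/355)^(7/5) = 6.394 kPa.

P₂ ≈ 6.39 kPa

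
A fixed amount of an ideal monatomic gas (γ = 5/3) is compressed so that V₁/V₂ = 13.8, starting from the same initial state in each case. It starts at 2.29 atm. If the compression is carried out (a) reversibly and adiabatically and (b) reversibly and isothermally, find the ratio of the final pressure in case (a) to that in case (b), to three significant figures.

Isothermal: P_b = P₁(V₁/V₂) = 2.29×13.8.
Adiabatic: P_a = P₁(V₁/V₂)^γ = 2.29×13.8^(5/3).
P_a/P_b = (V₁/V₂)^(γ−1) = 13.8^(2/3) = 5.753.

P_adiabatic / P_isothermal ≈ 5.75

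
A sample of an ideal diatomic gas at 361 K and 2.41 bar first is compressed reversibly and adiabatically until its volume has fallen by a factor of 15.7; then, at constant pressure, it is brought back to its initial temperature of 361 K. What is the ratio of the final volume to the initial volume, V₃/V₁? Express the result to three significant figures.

For a diatomic ideal gas γ = 7/5.
Adiabatic step: V₂/V₁ = 0.06369; T₂ = T₁·15.7^(2/5) = 1086 K.
Isobaric step: V₃/V₂ = T₃/T₂ = 361/1086.
V₃/V₁ = (V₂/V₁)(V₃/V₂) = 0.06369 × (361/1086) = 0.02117.

V₃/V₁ ≈ 0.0212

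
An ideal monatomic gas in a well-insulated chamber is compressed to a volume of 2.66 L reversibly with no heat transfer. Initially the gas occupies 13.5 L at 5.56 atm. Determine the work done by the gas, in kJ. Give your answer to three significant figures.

W ≈ -22.3 kJ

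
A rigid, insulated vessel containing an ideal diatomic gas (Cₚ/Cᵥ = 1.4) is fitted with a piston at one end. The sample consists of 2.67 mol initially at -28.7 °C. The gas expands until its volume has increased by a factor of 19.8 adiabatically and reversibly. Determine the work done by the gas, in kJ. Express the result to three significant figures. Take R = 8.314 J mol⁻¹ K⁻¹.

Adiabatic: T₁V₁^(γ−1) = T₂V₂^(γ−1) ⇒ T₂ = T₁ (V₁/V₂)^(γ−1).
T₁ = -28.7 °C = 244.4 K.
T₂ = 244.4 × (1/19.8)^(0.4) = 74.05 K.
Q = 0, so ΔU = W_on_gas = nCᵥΔT with Cᵥ = R/(γ−1) = 20.79 J/(mol·K).
ΔU = 2.67 × 20.79 × (74.05 − 244.4) = -9457 J.
Work done by the gas = −ΔU = 9457 J.

W ≈ 9.46 kJ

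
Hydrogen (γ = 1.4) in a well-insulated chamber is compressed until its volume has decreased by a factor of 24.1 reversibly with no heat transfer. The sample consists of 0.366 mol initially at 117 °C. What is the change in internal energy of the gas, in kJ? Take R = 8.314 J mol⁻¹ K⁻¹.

Adiabatic: T₁V₁^(γ−1) = T₂V₂^(γ−1) ⇒ T₂ = T₁ (V₁/V₂)^(γ−1).
T₁ = 117 °C = 390.1 K.
T₂ = 390.1 × 24.1^(0.4) = 1393 K.
Q = 0, so ΔU = W_on_gas = nCᵥΔT with Cᵥ = R/(γ−1) = 20.79 J/(mol·K).
ΔU = 0.366 × 20.79 × (1393 − 390.1) = 7631 J.

ΔU ≈ 7.63 kJ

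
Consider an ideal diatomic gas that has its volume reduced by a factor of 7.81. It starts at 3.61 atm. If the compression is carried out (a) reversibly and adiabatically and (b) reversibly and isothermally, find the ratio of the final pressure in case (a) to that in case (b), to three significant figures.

For a diatomic ideal gas γ = 7/5.
Isothermal: P_b = P₁(V₁/V₂) = 3.61×7.81.
Adiabatic: P_a = P₁(V₁/V₂)^γ = 3.61×7.81^(7/5).
P_a/P_b = (V₁/V₂)^(γ−1) = 7.81^(2/5) = 2.275.

P_adiabatic / P_isothermal ≈ 2.28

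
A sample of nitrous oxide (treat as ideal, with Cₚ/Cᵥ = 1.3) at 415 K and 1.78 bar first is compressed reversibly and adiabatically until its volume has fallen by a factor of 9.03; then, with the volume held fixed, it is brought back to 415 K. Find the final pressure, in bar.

P₃ ≈ 16.1 bar

Adiabatic step (PV^γ = const): P₂ = 1.78×9.03^(1.3) = 31.1 bar; T₂ = 415×9.03^(0.3) = 803.1 K.
Isochoric: P₃ = P₂(T₃/T₂) = 31.1 × (415/803.1) = 16.07 bar.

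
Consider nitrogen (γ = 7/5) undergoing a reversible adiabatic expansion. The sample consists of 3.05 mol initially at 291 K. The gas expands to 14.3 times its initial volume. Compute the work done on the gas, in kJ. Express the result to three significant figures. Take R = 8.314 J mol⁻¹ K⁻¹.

W ≈ -12.1 kJ

Adiabatic: T₁V₁^(γ−1) = T₂V₂^(γ−1) ⇒ T₂ = T₁ (V₁/V₂)^(γ−1).
T₂ = 291 × (1/14.3)^(2/5) = 100.4 K.
Q = 0, so ΔU = W_on_gas = nCᵥΔT with Cᵥ = R/(γ−1) = 20.79 J/(mol·K).
ΔU = 3.05 × 20.79 × (100.4 − 291) = -12080 J.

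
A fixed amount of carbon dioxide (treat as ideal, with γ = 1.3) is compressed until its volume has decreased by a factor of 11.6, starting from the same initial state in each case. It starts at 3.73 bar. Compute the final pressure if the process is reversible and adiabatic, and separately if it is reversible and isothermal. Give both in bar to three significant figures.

adiabatic: 90.3 bar; isothermal: 43.3 bar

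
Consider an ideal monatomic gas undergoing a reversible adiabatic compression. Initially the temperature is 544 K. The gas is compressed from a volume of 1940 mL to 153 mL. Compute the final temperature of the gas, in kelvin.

T₂ ≈ 2960 K

Adiabatic: T₁V₁^(γ−1) = T₂V₂^(γ−1) ⇒ T₂ = T₁ (V₁/V₂)^(γ−1).
For a monatomic ideal gas γ = 5/3, so γ−1 = 2/3.
T₂ = 544 × (1940/153)^(2/3) = 2958 K.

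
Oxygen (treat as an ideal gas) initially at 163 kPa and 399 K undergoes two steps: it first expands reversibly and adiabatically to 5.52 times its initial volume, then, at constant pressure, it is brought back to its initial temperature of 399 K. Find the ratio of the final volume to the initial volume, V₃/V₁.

V₃/V₁ ≈ 10.9

For a diatomic ideal gas γ = 7/5.
Adiabatic step: V₂/V₁ = 5.52; T₂ = T₁·(1/5.52)^(2/5) = 201.5 K.
Isobaric step: V₃/V₂ = T₃/T₂ = 399/201.5.
V₃/V₁ = (V₂/V₁)(V₃/V₂) = 5.52 × (399/201.5) = 10.93.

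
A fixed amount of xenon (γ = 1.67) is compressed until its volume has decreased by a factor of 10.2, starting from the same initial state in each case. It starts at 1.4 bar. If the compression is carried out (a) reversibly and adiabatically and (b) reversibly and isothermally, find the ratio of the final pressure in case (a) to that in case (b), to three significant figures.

Isothermal: P_b = P₁(V₁/V₂) = 1.4×10.2.
Adiabatic: P_a = P₁(V₁/V₂)^γ = 1.4×10.2^(1.67).
P_a/P_b = (V₁/V₂)^(γ−1) = 10.2^(0.67) = 4.74.

P_adiabatic / P_isothermal ≈ 4.74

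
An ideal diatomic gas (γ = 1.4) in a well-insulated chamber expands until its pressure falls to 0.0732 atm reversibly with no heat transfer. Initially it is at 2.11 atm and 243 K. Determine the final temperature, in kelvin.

T₂ ≈ 93.0 K

Adiabatic: T₂/T₁ = (P₂/P₁)^((γ−1)/γ).
T₂ = 243 × (0.0732/2.11)^(0.286) = 93.01 K.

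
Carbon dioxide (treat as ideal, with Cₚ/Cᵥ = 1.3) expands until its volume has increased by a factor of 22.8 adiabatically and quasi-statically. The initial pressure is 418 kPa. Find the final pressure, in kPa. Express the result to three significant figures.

P₂ ≈ 7.18 kPa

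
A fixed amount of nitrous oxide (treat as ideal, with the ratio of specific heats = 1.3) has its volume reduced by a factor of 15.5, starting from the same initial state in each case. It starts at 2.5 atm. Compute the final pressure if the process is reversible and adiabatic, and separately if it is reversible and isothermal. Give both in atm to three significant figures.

adiabatic: 88.2 atm; isothermal: 38.8 atm

Isothermal: P₂ = P₁(V₁/V₂) = 2.5×15.5 = 38.75 atm.
Adiabatic: P₂ = P₁(V₁/V₂)^γ = 2.5×15.5^(1.3) = 88.18 atm.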